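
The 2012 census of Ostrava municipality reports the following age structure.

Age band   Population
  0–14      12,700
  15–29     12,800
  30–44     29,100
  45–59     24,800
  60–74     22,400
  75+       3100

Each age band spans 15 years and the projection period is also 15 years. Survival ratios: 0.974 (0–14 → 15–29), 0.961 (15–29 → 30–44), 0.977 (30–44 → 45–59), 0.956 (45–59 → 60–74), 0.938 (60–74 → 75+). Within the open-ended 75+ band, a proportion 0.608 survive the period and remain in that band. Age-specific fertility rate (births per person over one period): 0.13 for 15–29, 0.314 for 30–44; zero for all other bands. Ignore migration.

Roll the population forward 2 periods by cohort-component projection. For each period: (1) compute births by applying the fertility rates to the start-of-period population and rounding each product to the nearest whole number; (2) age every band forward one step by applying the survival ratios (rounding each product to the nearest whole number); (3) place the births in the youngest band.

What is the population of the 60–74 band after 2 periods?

Period 1.
Births: 12800 × 0.13 = 1664, 29100 × 0.314 = 9137 ⇒ total 10801
15–29: 12700 × 0.974 = 12370
30–44: 12800 × 0.961 = 12301
45–59: 29100 × 0.977 = 28431
60–74: 24800 × 0.956 = 23709
75+: 22400 × 0.938 + 3100 × 0.608 = 21011 + 1885 = 22896
End of period: [10801, 12370, 12301, 28431, 23709, 22896]
Period 2.
Births: 12370 × 0.13 = 1608, 12301 × 0.314 = 3863 ⇒ total 5471
15–29: 10801 × 0.974 = 10520
30–44: 12370 × 0.961 = 11888
45–59: 12301 × 0.977 = 12018
60–74: 28431 × 0.956 = 27180
75+: 23709 × 0.938 + 22896 × 0.608 = 22239 + 13921 = 36160
End of period: [5471, 10520, 11888, 12018, 27180, 36160]

27180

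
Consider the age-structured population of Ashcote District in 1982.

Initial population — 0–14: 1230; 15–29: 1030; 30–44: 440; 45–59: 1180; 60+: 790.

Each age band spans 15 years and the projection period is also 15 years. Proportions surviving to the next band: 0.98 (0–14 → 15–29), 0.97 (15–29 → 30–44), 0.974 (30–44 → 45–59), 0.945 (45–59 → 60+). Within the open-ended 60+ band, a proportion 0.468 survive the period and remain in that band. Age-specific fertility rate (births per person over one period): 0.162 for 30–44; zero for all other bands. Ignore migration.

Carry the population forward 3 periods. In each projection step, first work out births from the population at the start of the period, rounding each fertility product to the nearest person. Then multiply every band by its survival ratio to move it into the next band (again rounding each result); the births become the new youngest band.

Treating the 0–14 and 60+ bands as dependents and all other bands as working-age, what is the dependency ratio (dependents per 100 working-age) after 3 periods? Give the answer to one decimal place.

118.8

After projecting period 1:
Births: 440 * 0.162 = 71
15–29: 1230 * 0.98 = 1205
30–44: 1030 * 0.97 = 999
45–59: 440 * 0.974 = 429
60+: 1180 * 0.945 + 790 * 0.468 = 1115 + 370 = 1485
→ [71, 1205, 999, 429, 1485]
After projecting period 2:
Births: 999 * 0.162 = 162
15–29: 71 * 0.98 = 70
30–44: 1205 * 0.97 = 1169
45–59: 999 * 0.974 = 973
60+: 429 * 0.945 + 1485 * 0.468 = 405 + 695 = 1100
→ [162, 70, 1169, 973, 1100]
After projecting period 3:
Births: 1169 * 0.162 = 189
15–29: 162 * 0.98 = 159
30–44: 70 * 0.97 = 68
45–59: 1169 * 0.974 = 1139
60+: 973 * 0.945 + 1100 * 0.468 = 919 + 515 = 1434
→ [189, 159, 68, 1139, 1434]
Dependents (band 0–14 + band 60+) = 189 + 1434 = 1623; working-age = 1366; ratio = 1623/1366 × 100 = 118.8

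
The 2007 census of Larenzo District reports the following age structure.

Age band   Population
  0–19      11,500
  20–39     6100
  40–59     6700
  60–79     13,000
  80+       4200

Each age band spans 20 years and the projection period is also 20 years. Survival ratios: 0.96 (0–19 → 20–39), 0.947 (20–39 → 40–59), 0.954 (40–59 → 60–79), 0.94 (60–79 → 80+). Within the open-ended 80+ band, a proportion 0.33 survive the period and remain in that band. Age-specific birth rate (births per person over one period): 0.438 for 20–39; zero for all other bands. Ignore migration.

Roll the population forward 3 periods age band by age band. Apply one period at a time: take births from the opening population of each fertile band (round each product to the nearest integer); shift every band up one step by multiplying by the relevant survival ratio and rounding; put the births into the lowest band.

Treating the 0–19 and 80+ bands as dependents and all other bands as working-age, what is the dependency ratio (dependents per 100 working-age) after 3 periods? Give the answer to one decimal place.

Let group 1 be 0–19 through group 5 = 80+.
Period 1.
Births: 6100 × 0.438 = 2672
Group 2: 11500 × 0.96 = 11040
Group 3: 6100 × 0.947 = 5777
Group 4: 6700 × 0.954 = 6392
Group 5: 13000 × 0.94 + 4200 × 0.33 = 12220 + 1386 = 13606
Giving 2672 / 11040 / 5777 / 6392 / 13606.
Period 2.
Births: 11040 × 0.438 = 4836
Group 2: 2672 × 0.96 = 2565
Group 3: 11040 × 0.947 = 10455
Group 4: 5777 × 0.954 = 5511
Group 5: 6392 × 0.94 + 13606 × 0.33 = 6008 + 4490 = 10498
Giving 4836 / 2565 / 10455 / 5511 / 10498.
Period 3.
Births: 2565 × 0.438 = 1123
Group 2: 4836 × 0.96 = 4643
Group 3: 2565 × 0.947 = 2429
Group 4: 10455 × 0.954 = 9974
Group 5: 5511 × 0.94 + 10498 × 0.33 = 5180 + 3464 = 8644
Giving 1123 / 4643 / 2429 / 9974 / 8644.
Dependents (band 0–19 + band 80+) = 1123 + 8644 = 9767; working-age = 17046; ratio = 9767/17046 × 100 = 57.3

57.3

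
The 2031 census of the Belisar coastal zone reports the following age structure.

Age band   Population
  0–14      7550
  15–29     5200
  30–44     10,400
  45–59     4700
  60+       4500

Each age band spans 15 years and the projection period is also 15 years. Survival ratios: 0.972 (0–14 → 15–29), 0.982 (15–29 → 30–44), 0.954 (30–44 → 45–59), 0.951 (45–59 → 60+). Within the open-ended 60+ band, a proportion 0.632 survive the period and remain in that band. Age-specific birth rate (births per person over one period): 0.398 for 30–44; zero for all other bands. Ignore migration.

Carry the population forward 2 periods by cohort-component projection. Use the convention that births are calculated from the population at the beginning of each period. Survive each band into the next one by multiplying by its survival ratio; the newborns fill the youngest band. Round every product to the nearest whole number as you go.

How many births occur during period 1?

4139

Call the bands 1 to 5, youngest first.
[period 1]
Births: 10400 × 0.398 = 4139
Band 2: 7550 × 0.972 = 7339
Band 3: 5200 × 0.982 = 5106
Band 4: 10400 × 0.954 = 9922
Band 5: 4700 × 0.951 + 4500 × 0.632 = 4470 + 2844 = 7314
Population now: 0–14=4139, 15–29=7339, 30–44=5106, 45–59=9922, 60+=7314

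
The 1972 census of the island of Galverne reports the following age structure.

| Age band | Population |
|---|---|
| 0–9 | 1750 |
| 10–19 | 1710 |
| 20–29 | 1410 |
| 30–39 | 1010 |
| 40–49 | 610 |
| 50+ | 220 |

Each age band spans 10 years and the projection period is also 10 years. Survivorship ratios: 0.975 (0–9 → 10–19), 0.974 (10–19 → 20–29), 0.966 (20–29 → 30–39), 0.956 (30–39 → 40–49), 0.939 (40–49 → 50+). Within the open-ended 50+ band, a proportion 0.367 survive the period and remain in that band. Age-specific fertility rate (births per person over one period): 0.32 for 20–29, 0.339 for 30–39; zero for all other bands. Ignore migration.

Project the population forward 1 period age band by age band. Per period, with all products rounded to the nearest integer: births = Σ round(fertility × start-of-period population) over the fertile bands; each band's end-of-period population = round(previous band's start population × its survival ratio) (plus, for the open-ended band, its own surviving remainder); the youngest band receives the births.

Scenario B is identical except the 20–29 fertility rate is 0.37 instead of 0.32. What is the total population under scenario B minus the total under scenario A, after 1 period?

71

Numbering the bands 1..6 from youngest to oldest:
— Period 1 —
Births: 1410 * 0.32 = 451, 1010 * 0.339 = 342 → 793
Band 2: 1750 * 0.975 = 1706
Band 3: 1710 * 0.974 = 1666
Band 4: 1410 * 0.966 = 1362
Band 5: 1010 * 0.956 = 966
Band 6: 610 * 0.939 + 220 * 0.367 = 573 + 81 = 654
End of period: [793, 1706, 1666, 1362, 966, 654]
Scenario A total after 1 period: 7147
Scenario B projection —
— Period 1 —
Births: 1410 * 0.37 = 522, 1010 * 0.339 = 342 → 864
Band 2: 1750 * 0.975 = 1706
Band 3: 1710 * 0.974 = 1666
Band 4: 1410 * 0.966 = 1362
Band 5: 1010 * 0.956 = 966
Band 6: 610 * 0.939 + 220 * 0.367 = 573 + 81 = 654
End of period: [864, 1706, 1666, 1362, 966, 654]
Scenario B total after 1 period: 7218
Difference B − A = 7218 − 7147 = 71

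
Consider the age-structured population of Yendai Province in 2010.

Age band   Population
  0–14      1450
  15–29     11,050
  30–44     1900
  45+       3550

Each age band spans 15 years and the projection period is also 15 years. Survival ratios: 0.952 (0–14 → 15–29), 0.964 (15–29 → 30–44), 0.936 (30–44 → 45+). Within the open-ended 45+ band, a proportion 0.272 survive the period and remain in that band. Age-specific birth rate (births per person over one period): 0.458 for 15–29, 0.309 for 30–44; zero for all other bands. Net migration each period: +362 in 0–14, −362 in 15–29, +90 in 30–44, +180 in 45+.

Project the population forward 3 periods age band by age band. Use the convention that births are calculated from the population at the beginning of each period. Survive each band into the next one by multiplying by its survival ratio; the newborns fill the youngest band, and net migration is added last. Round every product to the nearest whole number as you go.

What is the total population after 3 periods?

16173

[period 1]
Births: 11050 * 0.458 = 5061  |  1900 * 0.309 = 587 → 5648
15–29: 1450 * 0.952 = 1380
30–44: 11050 * 0.964 = 10652
45+: 1900 * 0.936 + 3550 * 0.272 = 1778 + 966 = 2744
Net migration: 0–14 + 362 → 6010; 15–29 − 362 → 1018; 30–44 + 90 → 10742; 45+ + 180 → 2924
→ [6010, 1018, 10742, 2924]
[period 2]
Births: 1018 * 0.458 = 466  |  10742 * 0.309 = 3319 → 3785
15–29: 6010 * 0.952 = 5722
30–44: 1018 * 0.964 = 981
45+: 10742 * 0.936 + 2924 * 0.272 = 10055 + 795 = 10850
Net migration: 0–14 + 362 → 4147; 15–29 − 362 → 5360; 30–44 + 90 → 1071; 45+ + 180 → 11030
→ [4147, 5360, 1071, 11030]
[period 3]
Births: 5360 * 0.458 = 2455  |  1071 * 0.309 = 331 → 2786
15–29: 4147 * 0.952 = 3948
30–44: 5360 * 0.964 = 5167
45+: 1071 * 0.936 + 11030 * 0.272 = 1002 + 3000 = 4002
Net migration: 0–14 + 362 → 3148; 15–29 − 362 → 3586; 30–44 + 90 → 5257; 45+ + 180 → 4182
→ [3148, 3586, 5257, 4182]
Total after period 3: 3148 + 3586 + 5257 + 4182 = 16173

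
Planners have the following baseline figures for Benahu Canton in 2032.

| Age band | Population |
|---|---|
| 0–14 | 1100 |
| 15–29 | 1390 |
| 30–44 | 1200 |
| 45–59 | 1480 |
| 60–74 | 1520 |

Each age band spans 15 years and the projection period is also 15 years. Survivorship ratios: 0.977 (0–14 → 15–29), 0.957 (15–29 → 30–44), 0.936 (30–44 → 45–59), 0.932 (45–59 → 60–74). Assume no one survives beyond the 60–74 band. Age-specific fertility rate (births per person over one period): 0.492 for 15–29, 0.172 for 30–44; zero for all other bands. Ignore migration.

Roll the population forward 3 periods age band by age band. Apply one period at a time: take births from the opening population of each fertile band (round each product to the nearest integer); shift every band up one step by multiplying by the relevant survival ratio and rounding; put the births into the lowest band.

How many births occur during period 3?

605

[period 1]
Births: 1390 * 0.492 = 684  |  1200 * 0.172 = 206 → 890
15–29: 1100 * 0.977 = 1075
30–44: 1390 * 0.957 = 1330
45–59: 1200 * 0.936 = 1123
60–74: 1480 * 0.932 = 1379
Giving 890 / 1075 / 1330 / 1123 / 1379.
[period 2]
Births: 1075 * 0.492 = 529  |  1330 * 0.172 = 229 → 758
15–29: 890 * 0.977 = 870
30–44: 1075 * 0.957 = 1029
45–59: 1330 * 0.936 = 1245
60–74: 1123 * 0.932 = 1047
Giving 758 / 870 / 1029 / 1245 / 1047.
[period 3]
Births: 870 * 0.492 = 428  |  1029 * 0.172 = 177 → 605
15–29: 758 * 0.977 = 741
30–44: 870 * 0.957 = 833
45–59: 1029 * 0.936 = 963
60–74: 1245 * 0.932 = 1160
Giving 605 / 741 / 833 / 963 / 1160.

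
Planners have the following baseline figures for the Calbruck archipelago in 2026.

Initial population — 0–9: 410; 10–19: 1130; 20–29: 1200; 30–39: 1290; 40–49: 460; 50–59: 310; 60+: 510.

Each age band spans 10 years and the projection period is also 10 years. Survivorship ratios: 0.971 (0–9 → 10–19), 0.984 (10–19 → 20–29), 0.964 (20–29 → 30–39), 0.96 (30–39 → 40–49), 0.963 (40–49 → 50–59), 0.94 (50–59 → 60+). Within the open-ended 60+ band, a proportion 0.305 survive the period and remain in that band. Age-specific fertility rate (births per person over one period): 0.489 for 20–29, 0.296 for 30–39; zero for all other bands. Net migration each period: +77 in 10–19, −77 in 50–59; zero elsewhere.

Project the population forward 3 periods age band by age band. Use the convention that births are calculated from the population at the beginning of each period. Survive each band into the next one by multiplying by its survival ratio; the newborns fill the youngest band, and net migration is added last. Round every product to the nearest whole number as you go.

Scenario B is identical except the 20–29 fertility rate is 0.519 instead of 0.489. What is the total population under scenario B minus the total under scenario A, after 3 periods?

Call the bands 1 to 7, youngest first.
[period 1]
Births: 1200 × 0.489 = 587  |  1290 × 0.296 = 382 — total 969
Band 2: 410 × 0.971 = 398
Band 3: 1130 × 0.984 = 1112
Band 4: 1200 × 0.964 = 1157
Band 5: 1290 × 0.96 = 1238
Band 6: 460 × 0.963 = 443
Band 7: 310 × 0.94 + 510 × 0.305 = 291 + 156 = 447
Net migration: Band 2 + 77 → 475; Band 6 − 77 → 366
End of period: [969, 475, 1112, 1157, 1238, 366, 447]
[period 2]
Births: 1112 × 0.489 = 544  |  1157 × 0.296 = 342 — total 886
Band 2: 969 × 0.971 = 941
Band 3: 475 × 0.984 = 467
Band 4: 1112 × 0.964 = 1072
Band 5: 1157 × 0.96 = 1111
Band 6: 1238 × 0.963 = 1192
Band 7: 366 × 0.94 + 447 × 0.305 = 344 + 136 = 480
Net migration: Band 2 + 77 → 1018; Band 6 − 77 → 1115
End of period: [886, 1018, 467, 1072, 1111, 1115, 480]
[period 3]
Births: 467 × 0.489 = 228  |  1072 × 0.296 = 317 — total 545
Band 2: 886 × 0.971 = 860
Band 3: 1018 × 0.984 = 1002
Band 4: 467 × 0.964 = 450
Band 5: 1072 × 0.96 = 1029
Band 6: 1111 × 0.963 = 1070
Band 7: 1115 × 0.94 + 480 × 0.305 = 1048 + 146 = 1194
Net migration: Band 2 + 77 → 937; Band 6 − 77 → 993
End of period: [545, 937, 1002, 450, 1029, 993, 1194]
Scenario A total after 3 periods: 6150
Scenario B projection —
[period 1]
Births: 1200 × 0.519 = 623  |  1290 × 0.296 = 382 — total 1005
Band 2: 410 × 0.971 = 398
Band 3: 1130 × 0.984 = 1112
Band 4: 1200 × 0.964 = 1157
Band 5: 1290 × 0.96 = 1238
Band 6: 460 × 0.963 = 443
Band 7: 310 × 0.94 + 510 × 0.305 = 291 + 156 = 447
Net migration: Band 2 + 77 → 475; Band 6 − 77 → 366
End of period: [1005, 475, 1112, 1157, 1238, 366, 447]
[period 2]
Births: 1112 × 0.519 = 577  |  1157 × 0.296 = 342 — total 919
Band 2: 1005 × 0.971 = 976
Band 3: 475 × 0.984 = 467
Band 4: 1112 × 0.964 = 1072
Band 5: 1157 × 0.96 = 1111
Band 6: 1238 × 0.963 = 1192
Band 7: 366 × 0.94 + 447 × 0.305 = 344 + 136 = 480
Net migration: Band 2 + 77 → 1053; Band 6 − 77 → 1115
End of period: [919, 1053, 467, 1072, 1111, 1115, 480]
[period 3]
Births: 467 × 0.519 = 242  |  1072 × 0.296 = 317 — total 559
Band 2: 919 × 0.971 = 892
Band 3: 1053 × 0.984 = 1036
Band 4: 467 × 0.964 = 450
Band 5: 1072 × 0.96 = 1029
Band 6: 1111 × 0.963 = 1070
Band 7: 1115 × 0.94 + 480 × 0.305 = 1048 + 146 = 1194
Net migration: Band 2 + 77 → 969; Band 6 − 77 → 993
End of period: [559, 969, 1036, 450, 1029, 993, 1194]
Scenario B total after 3 periods: 6230
Difference B − A = 6230 − 6150 = 80

80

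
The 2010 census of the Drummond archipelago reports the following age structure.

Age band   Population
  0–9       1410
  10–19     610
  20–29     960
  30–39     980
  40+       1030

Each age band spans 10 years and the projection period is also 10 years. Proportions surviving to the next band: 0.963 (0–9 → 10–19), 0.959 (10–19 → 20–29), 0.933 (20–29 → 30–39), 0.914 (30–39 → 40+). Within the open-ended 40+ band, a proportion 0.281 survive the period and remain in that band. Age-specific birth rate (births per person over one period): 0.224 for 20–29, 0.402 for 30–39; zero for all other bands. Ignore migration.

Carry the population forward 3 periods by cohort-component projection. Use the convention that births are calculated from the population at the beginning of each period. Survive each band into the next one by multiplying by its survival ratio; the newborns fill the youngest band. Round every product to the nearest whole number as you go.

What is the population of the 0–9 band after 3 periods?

511

After projecting period 1:
Births: 960 × 0.224 = 215 ; 980 × 0.402 = 394 → total 609
10–19: 1410 × 0.963 = 1358
20–29: 610 × 0.959 = 585
30–39: 960 × 0.933 = 896
40+: 980 × 0.914 + 1030 × 0.281 = 896 + 289 = 1185
→ [609, 1358, 585, 896, 1185]
After projecting period 2:
Births: 585 × 0.224 = 131 ; 896 × 0.402 = 360 → total 491
10–19: 609 × 0.963 = 586
20–29: 1358 × 0.959 = 1302
30–39: 585 × 0.933 = 546
40+: 896 × 0.914 + 1185 × 0.281 = 819 + 333 = 1152
→ [491, 586, 1302, 546, 1152]
After projecting period 3:
Births: 1302 × 0.224 = 292 ; 546 × 0.402 = 219 → total 511
10–19: 491 × 0.963 = 473
20–29: 586 × 0.959 = 562
30–39: 1302 × 0.933 = 1215
40+: 546 × 0.914 + 1152 × 0.281 = 499 + 324 = 823
→ [511, 473, 562, 1215, 823]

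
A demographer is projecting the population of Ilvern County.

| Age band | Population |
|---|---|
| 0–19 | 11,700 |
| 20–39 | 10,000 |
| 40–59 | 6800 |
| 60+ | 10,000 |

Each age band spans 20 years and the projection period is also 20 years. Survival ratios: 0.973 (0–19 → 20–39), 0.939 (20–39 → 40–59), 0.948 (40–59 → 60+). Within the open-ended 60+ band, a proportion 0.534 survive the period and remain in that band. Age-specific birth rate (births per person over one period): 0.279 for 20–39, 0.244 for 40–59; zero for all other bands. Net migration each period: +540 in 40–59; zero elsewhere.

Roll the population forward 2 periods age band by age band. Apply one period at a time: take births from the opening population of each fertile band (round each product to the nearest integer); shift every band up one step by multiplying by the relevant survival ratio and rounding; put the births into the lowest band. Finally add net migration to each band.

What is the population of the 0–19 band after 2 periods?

Call the bands 1 to 4, youngest first.
Period 1.
Births: 10000 × 0.279 = 2790  |  6800 × 0.244 = 1659 ⇒ total 4449
Band 2: 11700 × 0.973 = 11384
Band 3: 10000 × 0.939 = 9390
Band 4: 6800 × 0.948 + 10000 × 0.534 = 6446 + 5340 = 11786
Net migration: Band 3 + 540 → 9930
→ [4449, 11384, 9930, 11786]
Period 2.
Births: 11384 × 0.279 = 3176  |  9930 × 0.244 = 2423 ⇒ total 5599
Band 2: 4449 × 0.973 = 4329
Band 3: 11384 × 0.939 = 10690
Band 4: 9930 × 0.948 + 11786 × 0.534 = 9414 + 6294 = 15708
Net migration: Band 3 + 540 → 11230
→ [5599, 4329, 11230, 15708]

5599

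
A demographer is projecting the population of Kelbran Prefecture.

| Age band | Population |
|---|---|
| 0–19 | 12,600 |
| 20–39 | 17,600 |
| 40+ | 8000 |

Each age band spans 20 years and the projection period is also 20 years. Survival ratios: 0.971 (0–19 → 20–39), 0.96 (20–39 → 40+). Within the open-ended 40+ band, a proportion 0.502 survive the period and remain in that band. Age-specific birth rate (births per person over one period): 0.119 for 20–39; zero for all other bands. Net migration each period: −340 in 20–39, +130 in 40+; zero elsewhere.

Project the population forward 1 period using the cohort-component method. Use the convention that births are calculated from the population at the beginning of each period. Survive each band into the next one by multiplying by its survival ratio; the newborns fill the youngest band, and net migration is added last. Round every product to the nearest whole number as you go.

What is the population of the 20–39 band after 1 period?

11895

After projecting period 1:
Births: 17600 × 0.119 = 2094
20–39: 12600 × 0.971 = 12235
40+: 17600 × 0.96 + 8000 × 0.502 = 16896 + 4016 = 20912
Net migration: 20–39 − 340 → 11895; 40+ + 130 → 21042
End of period: [2094, 11895, 21042]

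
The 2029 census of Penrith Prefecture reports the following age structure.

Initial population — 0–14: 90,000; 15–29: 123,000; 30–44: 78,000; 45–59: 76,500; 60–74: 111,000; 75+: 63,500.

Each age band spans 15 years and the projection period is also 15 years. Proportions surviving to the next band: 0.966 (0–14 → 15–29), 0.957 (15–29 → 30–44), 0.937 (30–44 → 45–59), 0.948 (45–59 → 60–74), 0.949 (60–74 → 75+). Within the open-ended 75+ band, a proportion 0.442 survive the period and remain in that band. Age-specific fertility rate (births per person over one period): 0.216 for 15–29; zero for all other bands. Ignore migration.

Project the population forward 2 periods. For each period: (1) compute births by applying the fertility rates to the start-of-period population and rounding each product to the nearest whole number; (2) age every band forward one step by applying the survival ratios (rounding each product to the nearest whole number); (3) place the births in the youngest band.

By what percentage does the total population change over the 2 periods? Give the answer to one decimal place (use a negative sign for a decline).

Period 1.
Births: 123000 × 0.216 = 26568
15–29: 90000 × 0.966 = 86940
30–44: 123000 × 0.957 = 117711
45–59: 78000 × 0.937 = 73086
60–74: 76500 × 0.948 = 72522
75+: 111000 × 0.949 + 63500 × 0.442 = 105339 + 28067 = 133406
End of period: [26568, 86940, 117711, 73086, 72522, 133406]
Period 2.
Births: 86940 × 0.216 = 18779
15–29: 26568 × 0.966 = 25665
30–44: 86940 × 0.957 = 83202
45–59: 117711 × 0.937 = 110295
60–74: 73086 × 0.948 = 69286
75+: 72522 × 0.949 + 133406 × 0.442 = 68823 + 58965 = 127788
End of period: [18779, 25665, 83202, 110295, 69286, 127788]
Total: 542000 → 435015; change = -106985; percentage change = -19.7%

-19.7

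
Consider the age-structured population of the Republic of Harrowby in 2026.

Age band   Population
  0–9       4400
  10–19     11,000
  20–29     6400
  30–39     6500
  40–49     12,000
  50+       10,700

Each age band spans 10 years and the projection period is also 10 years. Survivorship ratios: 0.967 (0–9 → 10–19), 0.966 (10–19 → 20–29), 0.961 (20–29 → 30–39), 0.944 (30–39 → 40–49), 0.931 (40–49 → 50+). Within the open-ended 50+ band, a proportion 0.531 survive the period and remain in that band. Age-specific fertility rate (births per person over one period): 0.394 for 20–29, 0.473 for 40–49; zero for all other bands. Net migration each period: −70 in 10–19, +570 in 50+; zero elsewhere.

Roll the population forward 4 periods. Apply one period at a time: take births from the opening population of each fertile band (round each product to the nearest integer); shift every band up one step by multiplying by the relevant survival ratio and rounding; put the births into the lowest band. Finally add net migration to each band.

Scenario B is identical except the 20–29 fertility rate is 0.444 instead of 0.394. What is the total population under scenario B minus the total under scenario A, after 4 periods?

[period 1]
Births: 6400 × 0.394 = 2522 ; 12000 × 0.473 = 5676 → 8198
10–19: 4400 × 0.967 = 4255
20–29: 11000 × 0.966 = 10626
30–39: 6400 × 0.961 = 6150
40–49: 6500 × 0.944 = 6136
50+: 12000 × 0.931 + 10700 × 0.531 = 11172 + 5682 = 16854
Net migration: 10–19 − 70 → 4185; 50+ + 570 → 17424
End of period: [8198, 4185, 10626, 6150, 6136, 17424]
[period 2]
Births: 10626 × 0.394 = 4187 ; 6136 × 0.473 = 2902 → 7089
10–19: 8198 × 0.967 = 7927
20–29: 4185 × 0.966 = 4043
30–39: 10626 × 0.961 = 10212
40–49: 6150 × 0.944 = 5806
50+: 6136 × 0.931 + 17424 × 0.531 = 5713 + 9252 = 14965
Net migration: 10–19 − 70 → 7857; 50+ + 570 → 15535
End of period: [7089, 7857, 4043, 10212, 5806, 15535]
[period 3]
Births: 4043 × 0.394 = 1593 ; 5806 × 0.473 = 2746 → 4339
10–19: 7089 × 0.967 = 6855
20–29: 7857 × 0.966 = 7590
30–39: 4043 × 0.961 = 3885
40–49: 10212 × 0.944 = 9640
50+: 5806 × 0.931 + 15535 × 0.531 = 5405 + 8249 = 13654
Net migration: 10–19 − 70 → 6785; 50+ + 570 → 14224
End of period: [4339, 6785, 7590, 3885, 9640, 14224]
[period 4]
Births: 7590 × 0.394 = 2990 ; 9640 × 0.473 = 4560 → 7550
10–19: 4339 × 0.967 = 4196
20–29: 6785 × 0.966 = 6554
30–39: 7590 × 0.961 = 7294
40–49: 3885 × 0.944 = 3667
50+: 9640 × 0.931 + 14224 × 0.531 = 8975 + 7553 = 16528
Net migration: 10–19 − 70 → 4126; 50+ + 570 → 17098
End of period: [7550, 4126, 6554, 7294, 3667, 17098]
Scenario A total after 4 periods: 46289
Scenario B projection —
[period 1]
Births: 6400 × 0.444 = 2842 ; 12000 × 0.473 = 5676 → 8518
10–19: 4400 × 0.967 = 4255
20–29: 11000 × 0.966 = 10626
30–39: 6400 × 0.961 = 6150
40–49: 6500 × 0.944 = 6136
50+: 12000 × 0.931 + 10700 × 0.531 = 11172 + 5682 = 16854
Net migration: 10–19 − 70 → 4185; 50+ + 570 → 17424
End of period: [8518, 4185, 10626, 6150, 6136, 17424]
[period 2]
Births: 10626 × 0.444 = 4718 ; 6136 × 0.473 = 2902 → 7620
10–19: 8518 × 0.967 = 8237
20–29: 4185 × 0.966 = 4043
30–39: 10626 × 0.961 = 10212
40–49: 6150 × 0.944 = 5806
50+: 6136 × 0.931 + 17424 × 0.531 = 5713 + 9252 = 14965
Net migration: 10–19 − 70 → 8167; 50+ + 570 → 15535
End of period: [7620, 8167, 4043, 10212, 5806, 15535]
[period 3]
Births: 4043 × 0.444 = 1795 ; 5806 × 0.473 = 2746 → 4541
10–19: 7620 × 0.967 = 7369
20–29: 8167 × 0.966 = 7889
30–39: 4043 × 0.961 = 3885
40–49: 10212 × 0.944 = 9640
50+: 5806 × 0.931 + 15535 × 0.531 = 5405 + 8249 = 13654
Net migration: 10–19 − 70 → 7299; 50+ + 570 → 14224
End of period: [4541, 7299, 7889, 3885, 9640, 14224]
[period 4]
Births: 7889 × 0.444 = 3503 ; 9640 × 0.473 = 4560 → 8063
10–19: 4541 × 0.967 = 4391
20–29: 7299 × 0.966 = 7051
30–39: 7889 × 0.961 = 7581
40–49: 3885 × 0.944 = 3667
50+: 9640 × 0.931 + 14224 × 0.531 = 8975 + 7553 = 16528
Net migration: 10–19 − 70 → 4321; 50+ + 570 → 17098
End of period: [8063, 4321, 7051, 7581, 3667, 17098]
Scenario B total after 4 periods: 47781
Difference B − A = 47781 − 46289 = 1492

1492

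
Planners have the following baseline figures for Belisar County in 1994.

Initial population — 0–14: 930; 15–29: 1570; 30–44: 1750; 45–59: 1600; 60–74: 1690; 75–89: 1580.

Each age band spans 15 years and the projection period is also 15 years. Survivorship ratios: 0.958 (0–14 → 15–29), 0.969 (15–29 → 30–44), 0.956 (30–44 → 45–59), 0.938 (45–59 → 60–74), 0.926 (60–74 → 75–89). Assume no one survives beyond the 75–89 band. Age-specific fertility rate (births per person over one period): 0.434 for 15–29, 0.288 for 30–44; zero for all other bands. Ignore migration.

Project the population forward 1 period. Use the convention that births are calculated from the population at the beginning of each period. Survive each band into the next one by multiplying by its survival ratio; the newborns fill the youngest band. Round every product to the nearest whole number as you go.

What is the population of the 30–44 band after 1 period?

1521

Numbering the bands 1..6 from youngest to oldest:
After projecting period 1:
Births: 1570 × 0.434 = 681  |  1750 × 0.288 = 504 ⇒ total 1185
Band 2: 930 × 0.958 = 891
Band 3: 1570 × 0.969 = 1521
Band 4: 1750 × 0.956 = 1673
Band 5: 1600 × 0.938 = 1501
Band 6: 1690 × 0.926 = 1565
Giving 1185 / 891 / 1521 / 1673 / 1501 / 1565.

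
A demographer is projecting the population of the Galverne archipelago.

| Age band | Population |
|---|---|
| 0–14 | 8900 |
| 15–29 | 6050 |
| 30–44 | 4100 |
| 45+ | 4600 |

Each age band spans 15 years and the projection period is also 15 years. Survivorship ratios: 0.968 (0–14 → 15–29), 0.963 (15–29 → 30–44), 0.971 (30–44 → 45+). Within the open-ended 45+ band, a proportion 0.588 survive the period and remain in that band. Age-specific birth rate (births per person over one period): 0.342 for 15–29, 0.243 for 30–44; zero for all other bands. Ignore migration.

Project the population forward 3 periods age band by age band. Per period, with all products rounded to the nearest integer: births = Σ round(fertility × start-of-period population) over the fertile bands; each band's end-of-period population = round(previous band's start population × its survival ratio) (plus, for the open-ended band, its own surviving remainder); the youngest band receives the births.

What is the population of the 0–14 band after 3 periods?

3031

Period 1.
Births: 6050 × 0.342 = 2069, 4100 × 0.243 = 996 → 3065
15–29: 8900 × 0.968 = 8615
30–44: 6050 × 0.963 = 5826
45+: 4100 × 0.971 + 4600 × 0.588 = 3981 + 2705 = 6686
End of period: [3065, 8615, 5826, 6686]
Period 2.
Births: 8615 × 0.342 = 2946, 5826 × 0.243 = 1416 → 4362
15–29: 3065 × 0.968 = 2967
30–44: 8615 × 0.963 = 8296
45+: 5826 × 0.971 + 6686 × 0.588 = 5657 + 3931 = 9588
End of period: [4362, 2967, 8296, 9588]
Period 3.
Births: 2967 × 0.342 = 1015, 8296 × 0.243 = 2016 → 3031
15–29: 4362 × 0.968 = 4222
30–44: 2967 × 0.963 = 2857
45+: 8296 × 0.971 + 9588 × 0.588 = 8055 + 5638 = 13693
End of period: [3031, 4222, 2857, 13693]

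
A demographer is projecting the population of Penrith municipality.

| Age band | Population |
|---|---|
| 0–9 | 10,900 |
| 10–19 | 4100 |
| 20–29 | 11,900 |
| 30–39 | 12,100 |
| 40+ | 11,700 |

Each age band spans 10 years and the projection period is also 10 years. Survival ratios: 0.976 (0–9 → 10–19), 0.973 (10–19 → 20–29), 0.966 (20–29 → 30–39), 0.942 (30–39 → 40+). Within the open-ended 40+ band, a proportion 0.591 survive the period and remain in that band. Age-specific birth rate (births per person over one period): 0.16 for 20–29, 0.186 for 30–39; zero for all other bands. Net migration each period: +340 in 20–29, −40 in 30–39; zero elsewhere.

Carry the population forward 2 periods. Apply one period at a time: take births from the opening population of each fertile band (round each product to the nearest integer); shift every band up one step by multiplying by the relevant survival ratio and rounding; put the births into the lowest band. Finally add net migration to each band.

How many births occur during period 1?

Let band 1 be 0–9 through band 5 = 40+.
Period 1.
Births: 11900 × 0.16 = 1904, 12100 × 0.186 = 2251 → total 4155
Band 2: 10900 × 0.976 = 10638
Band 3: 4100 × 0.973 = 3989
Band 4: 11900 × 0.966 = 11495
Band 5: 12100 × 0.942 + 11700 × 0.591 = 11398 + 6915 = 18313
Net migration: Band 3 + 340 → 4329; Band 4 − 40 → 11455
→ [4155, 10638, 4329, 11455, 18313]

4155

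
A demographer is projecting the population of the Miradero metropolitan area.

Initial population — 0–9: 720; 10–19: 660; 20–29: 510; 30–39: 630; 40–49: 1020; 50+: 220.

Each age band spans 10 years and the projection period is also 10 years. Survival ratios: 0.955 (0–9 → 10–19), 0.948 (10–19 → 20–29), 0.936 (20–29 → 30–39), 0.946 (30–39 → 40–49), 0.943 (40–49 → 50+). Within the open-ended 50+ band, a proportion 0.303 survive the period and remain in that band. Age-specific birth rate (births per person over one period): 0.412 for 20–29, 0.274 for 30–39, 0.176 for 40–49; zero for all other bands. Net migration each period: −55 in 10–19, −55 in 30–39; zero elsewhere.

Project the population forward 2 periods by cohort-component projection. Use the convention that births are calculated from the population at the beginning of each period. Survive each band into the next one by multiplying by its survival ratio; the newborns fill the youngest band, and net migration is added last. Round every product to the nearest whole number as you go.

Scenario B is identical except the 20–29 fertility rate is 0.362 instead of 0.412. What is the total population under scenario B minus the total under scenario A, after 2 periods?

[period 1]
Births: 510 × 0.412 = 210  |  630 × 0.274 = 173  |  1020 × 0.176 = 180 ⇒ total 563
10–19: 720 × 0.955 = 688
20–29: 660 × 0.948 = 626
30–39: 510 × 0.936 = 477
40–49: 630 × 0.946 = 596
50+: 1020 × 0.943 + 220 × 0.303 = 962 + 67 = 1029
Net migration: 10–19 − 55 → 633; 30–39 − 55 → 422
Giving 563 / 633 / 626 / 422 / 596 / 1029.
[period 2]
Births: 626 × 0.412 = 258  |  422 × 0.274 = 116  |  596 × 0.176 = 105 ⇒ total 479
10–19: 563 × 0.955 = 538
20–29: 633 × 0.948 = 600
30–39: 626 × 0.936 = 586
40–49: 422 × 0.946 = 399
50+: 596 × 0.943 + 1029 × 0.303 = 562 + 312 = 874
Net migration: 10–19 − 55 → 483; 30–39 − 55 → 531
Giving 479 / 483 / 600 / 531 / 399 / 874.
Scenario A total after 2 periods: 3366
Scenario B projection —
[period 1]
Births: 510 × 0.362 = 185  |  630 × 0.274 = 173  |  1020 × 0.176 = 180 ⇒ total 538
10–19: 720 × 0.955 = 688
20–29: 660 × 0.948 = 626
30–39: 510 × 0.936 = 477
40–49: 630 × 0.946 = 596
50+: 1020 × 0.943 + 220 × 0.303 = 962 + 67 = 1029
Net migration: 10–19 − 55 → 633; 30–39 − 55 → 422
Giving 538 / 633 / 626 / 422 / 596 / 1029.
[period 2]
Births: 626 × 0.362 = 227  |  422 × 0.274 = 116  |  596 × 0.176 = 105 ⇒ total 448
10–19: 538 × 0.955 = 514
20–29: 633 × 0.948 = 600
30–39: 626 × 0.936 = 586
40–49: 422 × 0.946 = 399
50+: 596 × 0.943 + 1029 × 0.303 = 562 + 312 = 874
Net migration: 10–19 − 55 → 459; 30–39 − 55 → 531
Giving 448 / 459 / 600 / 531 / 399 / 874.
Scenario B total after 2 periods: 3311
Difference B − A = 3311 − 3366 = -55

-55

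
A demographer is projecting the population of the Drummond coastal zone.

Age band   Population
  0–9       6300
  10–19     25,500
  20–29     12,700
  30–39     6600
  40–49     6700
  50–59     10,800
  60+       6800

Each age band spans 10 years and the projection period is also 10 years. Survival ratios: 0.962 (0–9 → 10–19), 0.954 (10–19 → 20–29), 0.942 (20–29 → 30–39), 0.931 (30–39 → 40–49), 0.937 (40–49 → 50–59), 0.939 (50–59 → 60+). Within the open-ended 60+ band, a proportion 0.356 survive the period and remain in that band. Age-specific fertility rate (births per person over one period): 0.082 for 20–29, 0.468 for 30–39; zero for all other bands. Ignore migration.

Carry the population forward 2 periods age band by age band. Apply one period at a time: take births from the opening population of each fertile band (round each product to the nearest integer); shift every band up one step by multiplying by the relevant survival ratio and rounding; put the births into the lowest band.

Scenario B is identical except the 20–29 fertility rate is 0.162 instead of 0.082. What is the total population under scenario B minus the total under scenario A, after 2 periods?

2923

(Bands numbered youngest = 1 to oldest = 7.)
Period 1:
Births: 12700 × 0.082 = 1041 ; 6600 × 0.468 = 3089 ⇒ total 4130
Band 2: 6300 × 0.962 = 6061
Band 3: 25500 × 0.954 = 24327
Band 4: 12700 × 0.942 = 11963
Band 5: 6600 × 0.931 = 6145
Band 6: 6700 × 0.937 = 6278
Band 7: 10800 × 0.939 + 6800 × 0.356 = 10141 + 2421 = 12562
End of period: [4130, 6061, 24327, 11963, 6145, 6278, 12562]
Period 2:
Births: 24327 × 0.082 = 1995 ; 11963 × 0.468 = 5599 ⇒ total 7594
Band 2: 4130 × 0.962 = 3973
Band 3: 6061 × 0.954 = 5782
Band 4: 24327 × 0.942 = 22916
Band 5: 11963 × 0.931 = 11138
Band 6: 6145 × 0.937 = 5758
Band 7: 6278 × 0.939 + 12562 × 0.356 = 5895 + 4472 = 10367
End of period: [7594, 3973, 5782, 22916, 11138, 5758, 10367]
Scenario A total after 2 periods: 67528
Scenario B projection —
Period 1:
Births: 12700 × 0.162 = 2057 ; 6600 × 0.468 = 3089 ⇒ total 5146
Band 2: 6300 × 0.962 = 6061
Band 3: 25500 × 0.954 = 24327
Band 4: 12700 × 0.942 = 11963
Band 5: 6600 × 0.931 = 6145
Band 6: 6700 × 0.937 = 6278
Band 7: 10800 × 0.939 + 6800 × 0.356 = 10141 + 2421 = 12562
End of period: [5146, 6061, 24327, 11963, 6145, 6278, 12562]
Period 2:
Births: 24327 × 0.162 = 3941 ; 11963 × 0.468 = 5599 ⇒ total 9540
Band 2: 5146 × 0.962 = 4950
Band 3: 6061 × 0.954 = 5782
Band 4: 24327 × 0.942 = 22916
Band 5: 11963 × 0.931 = 11138
Band 6: 6145 × 0.937 = 5758
Band 7: 6278 × 0.939 + 12562 × 0.356 = 5895 + 4472 = 10367
End of period: [9540, 4950, 5782, 22916, 11138, 5758, 10367]
Scenario B total after 2 periods: 70451
Difference B − A = 70451 − 67528 = 2923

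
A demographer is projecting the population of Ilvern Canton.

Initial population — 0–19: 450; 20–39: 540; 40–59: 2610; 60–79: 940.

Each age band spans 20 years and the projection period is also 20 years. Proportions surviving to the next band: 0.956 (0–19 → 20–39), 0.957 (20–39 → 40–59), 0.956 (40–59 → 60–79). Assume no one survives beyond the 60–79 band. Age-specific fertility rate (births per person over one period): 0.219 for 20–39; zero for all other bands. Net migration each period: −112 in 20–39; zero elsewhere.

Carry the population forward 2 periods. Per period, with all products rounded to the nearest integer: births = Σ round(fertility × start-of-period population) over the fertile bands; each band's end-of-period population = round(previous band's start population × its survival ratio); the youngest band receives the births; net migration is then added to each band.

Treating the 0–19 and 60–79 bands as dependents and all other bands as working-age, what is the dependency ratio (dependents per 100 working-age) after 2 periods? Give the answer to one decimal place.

184.9

Period 1:
Births: 540 * 0.219 = 118
20–39: 450 * 0.956 = 430
40–59: 540 * 0.957 = 517
60–79: 2610 * 0.956 = 2495
Net migration: 20–39 − 112 → 318
Population now: 0–19=118, 20–39=318, 40–59=517, 60–79=2495
Period 2:
Births: 318 * 0.219 = 70
20–39: 118 * 0.956 = 113
40–59: 318 * 0.957 = 304
60–79: 517 * 0.956 = 494
Net migration: 20–39 − 112 → 1
Population now: 0–19=70, 20–39=1, 40–59=304, 60–79=494
Dependents (band 0–19 + band 60–79) = 70 + 494 = 564; working-age = 305; ratio = 564/305 × 100 = 184.9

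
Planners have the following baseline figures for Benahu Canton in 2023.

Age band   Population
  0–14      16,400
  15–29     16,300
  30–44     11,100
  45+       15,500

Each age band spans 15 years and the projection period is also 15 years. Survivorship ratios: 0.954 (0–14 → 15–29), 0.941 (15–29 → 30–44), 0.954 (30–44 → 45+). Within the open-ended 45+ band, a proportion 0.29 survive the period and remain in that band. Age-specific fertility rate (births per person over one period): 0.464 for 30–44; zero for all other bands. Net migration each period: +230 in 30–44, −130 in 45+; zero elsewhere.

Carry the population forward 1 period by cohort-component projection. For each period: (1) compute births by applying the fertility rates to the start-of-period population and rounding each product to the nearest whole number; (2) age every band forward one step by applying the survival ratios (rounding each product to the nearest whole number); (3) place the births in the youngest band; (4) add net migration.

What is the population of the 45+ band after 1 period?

[period 1]
Births: 11100 × 0.464 = 5150
15–29: 16400 × 0.954 = 15646
30–44: 16300 × 0.941 = 15338
45+: 11100 × 0.954 + 15500 × 0.29 = 10589 + 4495 = 15084
Net migration: 30–44 + 230 → 15568; 45+ − 130 → 14954
End of period: [5150, 15646, 15568, 14954]

14954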